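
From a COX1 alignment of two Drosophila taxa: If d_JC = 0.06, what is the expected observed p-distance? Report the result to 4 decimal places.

p = (3/4)(1 − e^(−4d/3)) = 0.75 × (1 − e^(-0.08)) = 0.75 × (1 − 0.923116) = 0.057663.

0.0577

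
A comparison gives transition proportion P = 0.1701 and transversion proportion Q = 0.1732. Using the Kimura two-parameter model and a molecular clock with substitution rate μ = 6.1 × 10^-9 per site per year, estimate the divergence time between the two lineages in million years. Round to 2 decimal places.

38.24

Under the Kimura two-parameter model, d = −½ ln(1 − 2P − Q) − ¼ ln(1 − 2Q).
1 − 2P − Q = 0.4866, giving −½ ln(0.4866) = 0.360156.
1 − 2Q = 0.6536, giving −¼ ln(0.6536) = 0.106315.
d = 0.360156 + 0.106315 = 0.466471.
Under a molecular clock d = 2μt, so t = d/(2μ) = 0.466471 / (2 × 6.1 × 10^-9) = 38.24 million years.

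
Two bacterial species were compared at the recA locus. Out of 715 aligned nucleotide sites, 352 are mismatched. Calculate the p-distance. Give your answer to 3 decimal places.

p = 352/715 = 0.492307… ≈ 0.492 (to 3 d.p.).

0.492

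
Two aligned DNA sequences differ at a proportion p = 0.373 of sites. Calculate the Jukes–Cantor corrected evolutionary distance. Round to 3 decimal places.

d = −(3/4) ln(1 − 4p/3) = −0.75 ln(1 − 0.497333) = −0.75 ln(0.502667)
  = −0.75 × (-0.687827) = 0.515870 substitutions/site.

0.516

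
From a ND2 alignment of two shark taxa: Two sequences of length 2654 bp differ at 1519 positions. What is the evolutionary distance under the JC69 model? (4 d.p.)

p = 1519/2654 ≈ 0.572344.
d = −(3/4) ln(1 − 4p/3) = −0.75 ln(1 − 0.763125) = −0.75 ln(0.236875)
  = −0.75 × (-1.440223) = 1.080167 substitutions/site.

1.0802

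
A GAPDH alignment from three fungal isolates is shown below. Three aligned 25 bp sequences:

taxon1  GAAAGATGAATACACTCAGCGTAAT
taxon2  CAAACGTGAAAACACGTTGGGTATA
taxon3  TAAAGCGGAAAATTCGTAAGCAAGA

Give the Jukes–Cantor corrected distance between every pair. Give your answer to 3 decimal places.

taxon1–taxon2: 10/25 sites differ → p = 0.4, d = −0.75 ln(1 − 0.533333) = 0.571605 ≈ 0.572.
taxon1–taxon3: 14/25 sites differ → p = 0.56, d = −0.75 ln(1 − 0.746667) = 1.029788 ≈ 1.030.
taxon2–taxon3: 11/25 sites differ → p = 0.44, d = −0.75 ln(1 − 0.586667) = 0.662626 ≈ 0.663.

d(taxon1,taxon2) = 0.572, d(taxon1,taxon3) = 1.030, d(taxon2,taxon3) = 0.663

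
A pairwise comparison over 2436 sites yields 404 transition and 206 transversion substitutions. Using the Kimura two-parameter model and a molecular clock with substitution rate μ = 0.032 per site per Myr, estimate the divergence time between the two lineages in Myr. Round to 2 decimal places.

P = 404/2436 ≈ 0.165846 and Q = 206/2436 ≈ 0.084565.
Under the Kimura two-parameter model, d = −½ ln(1 − 2P − Q) − ¼ ln(1 − 2Q).
1 − 2P − Q = 0.583743, giving −½ ln(0.583743) = 0.269147.
1 − 2Q = 0.83087, giving −¼ ln(0.83087) = 0.046320.
d = 0.269147 + 0.046320 = 0.315467.
Under a molecular clock d = 2μt, so t = d/(2μ) = 0.315467 / (2 × 0.032) = 4.93 Myr.

4.93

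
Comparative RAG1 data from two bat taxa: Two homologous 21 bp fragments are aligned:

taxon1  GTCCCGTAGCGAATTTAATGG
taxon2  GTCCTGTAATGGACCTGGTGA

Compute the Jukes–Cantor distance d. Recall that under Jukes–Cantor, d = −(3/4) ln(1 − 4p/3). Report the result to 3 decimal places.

The sequences differ at 9 of 21 sites (5, 9, 10, 12, 14, 15, 17, 18, 21), so p = 9/21 ≈ 0.428571.
d = −(3/4) ln(1 − 4p/3) = −0.75 ln(1 − 0.571428) = −0.75 ln(0.428572)
  = −0.75 × (-0.847297) = 0.635473 substitutions/site.

0.635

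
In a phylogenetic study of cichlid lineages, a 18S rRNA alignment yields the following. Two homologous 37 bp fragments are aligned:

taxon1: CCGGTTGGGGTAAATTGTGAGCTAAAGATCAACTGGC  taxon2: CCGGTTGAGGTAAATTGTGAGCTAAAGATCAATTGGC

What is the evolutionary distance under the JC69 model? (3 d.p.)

The sequences differ at 2 of 37 sites (8, 33), so p = 2/37 ≈ 0.054054.
d = −(3/4) ln(1 − 4p/3) = −0.75 ln(1 − 0.072072) = −0.75 ln(0.927928)
  = −0.75 × (-0.074801) = 0.056101 substitutions/site.

0.056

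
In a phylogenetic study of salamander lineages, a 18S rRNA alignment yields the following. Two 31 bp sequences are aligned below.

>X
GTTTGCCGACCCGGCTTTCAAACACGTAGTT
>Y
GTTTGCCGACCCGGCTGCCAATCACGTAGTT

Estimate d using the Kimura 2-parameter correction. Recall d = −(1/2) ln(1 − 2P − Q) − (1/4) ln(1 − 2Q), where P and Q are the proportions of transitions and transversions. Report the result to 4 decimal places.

0.1036

Of 31 sites, 1 differences are transitions and 2 are transversions, so P = 1/31 ≈ 0.032258 and Q = 2/31 ≈ 0.064516.
Under the Kimura two-parameter model, d = −½ ln(1 − 2P − Q) − ¼ ln(1 − 2Q).
1 − 2P − Q = 0.870968, giving −½ ln(0.870968) = 0.069075.
1 − 2Q = 0.870968, giving −¼ ln(0.870968) = 0.034538.
d = 0.069075 + 0.034538 = 0.103613.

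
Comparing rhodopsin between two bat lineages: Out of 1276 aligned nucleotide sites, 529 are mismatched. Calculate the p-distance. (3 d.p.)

p = 529/1276 = 0.414576… ≈ 0.415 (to 3 d.p.).

0.415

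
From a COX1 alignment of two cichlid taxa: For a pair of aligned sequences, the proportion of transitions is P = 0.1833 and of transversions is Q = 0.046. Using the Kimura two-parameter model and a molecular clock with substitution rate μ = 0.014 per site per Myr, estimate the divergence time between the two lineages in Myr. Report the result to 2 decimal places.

Under the Kimura two-parameter model, d = −½ ln(1 − 2P − Q) − ¼ ln(1 − 2Q).
1 − 2P − Q = 0.5874, giving −½ ln(0.5874) = 0.266025.
1 − 2Q = 0.908, giving −¼ ln(0.908) = 0.024128.
d = 0.266025 + 0.024128 = 0.290153.
Under a molecular clock d = 2μt, so t = d/(2μ) = 0.290153 / (2 × 0.014) = 10.36 Myr.

10.36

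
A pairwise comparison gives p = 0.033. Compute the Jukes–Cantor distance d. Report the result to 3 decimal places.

d = −(3/4) ln(1 − 4p/3) = −0.75 ln(1 − 0.044) = −0.75 ln(0.956)
  = −0.75 × (-0.044997) = 0.033748 substitutions/site.

0.034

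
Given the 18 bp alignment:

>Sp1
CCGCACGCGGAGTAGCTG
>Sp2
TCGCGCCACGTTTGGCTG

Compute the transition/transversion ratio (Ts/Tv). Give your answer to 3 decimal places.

Transitions are A↔G and C↔T; transversions are all other mismatches.
Transitions: 3. Transversions: 5.
R = 3/5 = 0.600.

0.600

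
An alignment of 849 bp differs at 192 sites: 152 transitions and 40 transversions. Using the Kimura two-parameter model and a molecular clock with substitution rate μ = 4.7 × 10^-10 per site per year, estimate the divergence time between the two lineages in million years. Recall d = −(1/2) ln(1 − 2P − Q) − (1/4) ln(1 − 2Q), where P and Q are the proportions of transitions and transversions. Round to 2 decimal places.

P = 152/849 ≈ 0.179034 and Q = 40/849 ≈ 0.047114.
Under the Kimura two-parameter model, d = −½ ln(1 − 2P − Q) − ¼ ln(1 − 2Q).
1 − 2P − Q = 0.594818, giving −½ ln(0.594818) = 0.259750.
1 − 2Q = 0.905772, giving −¼ ln(0.905772) = 0.024742.
d = 0.259750 + 0.024742 = 0.284492.
Under a molecular clock d = 2μt, so t = d/(2μ) = 0.284492 / (2 × 4.7 × 10^-10) = 302.65 million years.

302.65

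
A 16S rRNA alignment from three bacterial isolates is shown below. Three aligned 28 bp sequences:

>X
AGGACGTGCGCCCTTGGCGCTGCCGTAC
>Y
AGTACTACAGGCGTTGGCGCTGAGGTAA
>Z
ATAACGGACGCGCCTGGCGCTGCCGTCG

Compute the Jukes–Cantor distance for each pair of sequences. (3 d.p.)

X–Y: 10/28 sites differ → p ≈ 0.357143, d = −0.75 ln(1 − 0.476191) = 0.484971 ≈ 0.485.
X–Z: 8/28 sites differ → p ≈ 0.285714, d = −0.75 ln(1 − 0.380952) = 0.359679 ≈ 0.360.
Y–Z: 14/28 sites differ → p = 0.5, d = −0.75 ln(1 − 0.666667) = 0.823960 ≈ 0.824.

d(X,Y) = 0.485, d(X,Z) = 0.360, d(Y,Z) = 0.824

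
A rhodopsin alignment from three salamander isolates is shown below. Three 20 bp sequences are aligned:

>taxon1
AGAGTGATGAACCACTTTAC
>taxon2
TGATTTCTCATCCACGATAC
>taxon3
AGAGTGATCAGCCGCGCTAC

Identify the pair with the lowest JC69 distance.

taxon1–taxon2: 8/20 differ, p = 0.400, d = 0.572.
taxon1–taxon3: 5/20 differ, p = 0.250, d = 0.304.
taxon2–taxon3: 7/20 differ, p = 0.350, d = 0.471.
The smallest distance is between taxon1 and taxon3.

taxon1 and taxon3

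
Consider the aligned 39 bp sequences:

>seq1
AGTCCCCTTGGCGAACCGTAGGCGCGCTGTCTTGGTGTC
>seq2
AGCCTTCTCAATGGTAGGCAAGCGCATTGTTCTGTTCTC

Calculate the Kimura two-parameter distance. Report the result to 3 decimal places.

Of 39 sites, 14 differences are transitions and 5 are transversions, so P = 14/39 ≈ 0.358974 and Q = 5/39 ≈ 0.128205.
Under the Kimura two-parameter model, d = −½ ln(1 − 2P − Q) − ¼ ln(1 − 2Q).
1 − 2P − Q = 0.153847, giving −½ ln(0.153847) = 0.935898.
1 − 2Q = 0.74359, giving −¼ ln(0.74359) = 0.074066.
d = 0.935898 + 0.074066 = 1.009964.

1.010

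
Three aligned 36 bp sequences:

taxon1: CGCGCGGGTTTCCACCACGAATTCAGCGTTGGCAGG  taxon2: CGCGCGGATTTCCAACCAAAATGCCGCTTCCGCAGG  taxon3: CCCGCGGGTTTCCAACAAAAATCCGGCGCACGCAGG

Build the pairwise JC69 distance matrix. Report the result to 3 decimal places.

taxon1–taxon2: 10/36 sites differ → p ≈ 0.277778, d = −0.75 ln(1 − 0.370371) = 0.346968 ≈ 0.347.
taxon1–taxon3: 9/36 sites differ → p = 0.25, d = −0.75 ln(1 − 0.333333) = 0.304098 ≈ 0.304.
taxon2–taxon3: 8/36 sites differ → p ≈ 0.222222, d = −0.75 ln(1 − 0.296296) = 0.263548 ≈ 0.264.

d(taxon1,taxon2) = 0.347, d(taxon1,taxon3) = 0.304, d(taxon2,taxon3) = 0.264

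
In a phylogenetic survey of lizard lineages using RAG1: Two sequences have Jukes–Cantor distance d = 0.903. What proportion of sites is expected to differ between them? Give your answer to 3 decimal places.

0.525

p = (3/4)(1 − e^(−4d/3)) = 0.75 × (1 − e^(-1.204)) = 0.75 × (1 − 0.299992) = 0.525006.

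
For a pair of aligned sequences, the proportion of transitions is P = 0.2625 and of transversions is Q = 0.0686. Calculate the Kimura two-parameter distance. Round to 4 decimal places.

Under the Kimura two-parameter model, d = −½ ln(1 − 2P − Q) − ¼ ln(1 − 2Q).
1 − 2P − Q = 0.4064, giving −½ ln(0.4064) = 0.450209.
1 − 2Q = 0.8628, giving −¼ ln(0.8628) = 0.036893.
d = 0.450209 + 0.036893 = 0.487102.

0.4871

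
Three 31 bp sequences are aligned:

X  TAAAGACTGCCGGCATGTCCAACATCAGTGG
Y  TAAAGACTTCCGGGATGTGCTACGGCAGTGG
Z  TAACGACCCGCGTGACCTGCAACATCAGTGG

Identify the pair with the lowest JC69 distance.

X and Y

X–Y: 6/31 differ, p = 0.194, d = 0.224.
X–Z: 9/31 differ, p = 0.290, d = 0.367.
Y–Z: 10/31 differ, p = 0.323, d = 0.422.
The smallest distance is between X and Y.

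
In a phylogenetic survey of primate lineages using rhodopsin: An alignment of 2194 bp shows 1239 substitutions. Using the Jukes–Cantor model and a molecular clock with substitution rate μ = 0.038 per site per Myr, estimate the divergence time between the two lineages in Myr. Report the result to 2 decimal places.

p = 1239/2194 ≈ 0.564722.
d = −(3/4) ln(1 − 4p/3) = −0.75 ln(1 − 0.752963) = −0.75 ln(0.247037)
  = −0.75 × (-1.398217) = 1.048663 substitutions/site.
Under a molecular clock d = 2μt, so t = d/(2μ) = 1.048663 / (2 × 0.038) = 13.80 Myr.

13.80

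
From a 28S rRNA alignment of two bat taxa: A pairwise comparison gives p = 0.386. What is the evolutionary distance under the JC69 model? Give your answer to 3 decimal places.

d = −(3/4) ln(1 − 4p/3) = −0.75 ln(1 − 0.514667) = −0.75 ln(0.485333)
  = −0.75 × (-0.722920) = 0.542190 substitutions/site.

0.542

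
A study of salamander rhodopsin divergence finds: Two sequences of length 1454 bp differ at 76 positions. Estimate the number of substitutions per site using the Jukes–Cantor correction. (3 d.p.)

p = 76/1454 ≈ 0.05227.
d = −(3/4) ln(1 − 4p/3) = −0.75 ln(1 − 0.069693) = −0.75 ln(0.930307)
  = −0.75 × (-0.072241) = 0.054181 substitutions/site.

0.054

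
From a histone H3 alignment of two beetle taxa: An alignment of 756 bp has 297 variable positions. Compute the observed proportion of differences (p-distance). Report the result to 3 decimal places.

0.393

p = 297/756 = 0.392857… ≈ 0.393 (to 3 d.p.).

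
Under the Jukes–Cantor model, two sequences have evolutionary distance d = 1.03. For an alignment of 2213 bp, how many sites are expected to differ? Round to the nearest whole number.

1239

Invert JC69: p = (3/4)(1 − e^(−4d/3)) = 0.75 × (1 − e^(-1.373333)) = 0.75 × (1 − 0.253261) = 0.560054.
Expected differing sites = pL ≈ 0.560054 × 2213 = 1239.399502 ≈ 1239.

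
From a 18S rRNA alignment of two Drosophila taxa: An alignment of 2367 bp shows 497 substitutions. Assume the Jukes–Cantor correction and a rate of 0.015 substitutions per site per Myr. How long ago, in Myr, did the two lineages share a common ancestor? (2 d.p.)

8.21

p = 497/2367 ≈ 0.20997.
d = −(3/4) ln(1 − 4p/3) = −0.75 ln(1 − 0.27996) = −0.75 ln(0.72004)
  = −0.75 × (-0.328449) = 0.246337 substitutions/site.
Under a molecular clock d = 2μt, so t = d/(2μ) = 0.246337 / (2 × 0.015) = 8.21 Myr.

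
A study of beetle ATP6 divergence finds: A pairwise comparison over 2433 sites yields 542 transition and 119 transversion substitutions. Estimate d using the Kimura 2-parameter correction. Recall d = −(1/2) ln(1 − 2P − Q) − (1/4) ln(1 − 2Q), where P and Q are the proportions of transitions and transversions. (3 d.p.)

P = 542/2433 ≈ 0.22277 and Q = 119/2433 ≈ 0.048911.
Under the Kimura two-parameter model, d = −½ ln(1 − 2P − Q) − ¼ ln(1 − 2Q).
1 − 2P − Q = 0.505549, giving −½ ln(0.505549) = 0.341055.
1 − 2Q = 0.902178, giving −¼ ln(0.902178) = 0.025736.
d = 0.341055 + 0.025736 = 0.366791.

0.367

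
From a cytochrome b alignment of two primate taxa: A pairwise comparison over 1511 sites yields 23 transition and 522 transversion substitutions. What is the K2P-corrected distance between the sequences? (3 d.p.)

0.529

P = 23/1511 ≈ 0.015222 and Q = 522/1511 ≈ 0.345467.
Under the Kimura two-parameter model, d = −½ ln(1 − 2P − Q) − ¼ ln(1 − 2Q).
1 − 2P − Q = 0.624089, giving −½ ln(0.624089) = 0.235731.
1 − 2Q = 0.309066, giving −¼ ln(0.309066) = 0.293550.
d = 0.235731 + 0.293550 = 0.529281.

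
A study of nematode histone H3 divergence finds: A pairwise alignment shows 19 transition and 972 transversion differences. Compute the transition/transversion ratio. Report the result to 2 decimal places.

0.02

R = 19/972 = 0.019547… ≈ 0.02 (to 2 d.p.).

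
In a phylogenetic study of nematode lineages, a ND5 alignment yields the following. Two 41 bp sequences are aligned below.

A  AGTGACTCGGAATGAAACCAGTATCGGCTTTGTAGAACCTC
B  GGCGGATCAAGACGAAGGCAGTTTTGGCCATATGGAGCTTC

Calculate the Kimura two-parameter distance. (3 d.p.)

0.812

Of 41 sites, 14 differences are transitions and 4 are transversions, so P = 14/41 ≈ 0.341463 and Q = 4/41 ≈ 0.097561.
Under the Kimura two-parameter model, d = −½ ln(1 − 2P − Q) − ¼ ln(1 − 2Q).
1 − 2P − Q = 0.219513, giving −½ ln(0.219513) = 0.758172.
1 − 2Q = 0.804878, giving −¼ ln(0.804878) = 0.054266.
d = 0.758172 + 0.054266 = 0.812438.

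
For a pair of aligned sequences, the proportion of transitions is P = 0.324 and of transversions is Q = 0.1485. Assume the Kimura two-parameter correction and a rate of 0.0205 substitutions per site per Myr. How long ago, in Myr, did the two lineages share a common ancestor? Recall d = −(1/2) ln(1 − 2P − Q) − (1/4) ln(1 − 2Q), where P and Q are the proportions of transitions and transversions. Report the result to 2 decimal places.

21.56

Under the Kimura two-parameter model, d = −½ ln(1 − 2P − Q) − ¼ ln(1 − 2Q).
1 − 2P − Q = 0.2035, giving −½ ln(0.2035) = 0.796045.
1 − 2Q = 0.703, giving −¼ ln(0.703) = 0.088100.
d = 0.796045 + 0.088100 = 0.884145.
Under a molecular clock d = 2μt, so t = d/(2μ) = 0.884145 / (2 × 0.0205) = 21.56 Myr.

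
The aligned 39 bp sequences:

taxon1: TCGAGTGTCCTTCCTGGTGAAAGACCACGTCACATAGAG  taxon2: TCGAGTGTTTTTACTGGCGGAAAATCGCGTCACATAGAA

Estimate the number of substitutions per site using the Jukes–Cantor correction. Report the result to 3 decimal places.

The sequences differ at 9 of 39 sites (9, 10, 13, 18, 20, 23, 25, 27, 39), so p = 9/39 ≈ 0.230769.
d = −(3/4) ln(1 − 4p/3) = −0.75 ln(1 − 0.307692) = −0.75 ln(0.692308)
  = −0.75 × (-0.367724) = 0.275793 substitutions/site.

0.276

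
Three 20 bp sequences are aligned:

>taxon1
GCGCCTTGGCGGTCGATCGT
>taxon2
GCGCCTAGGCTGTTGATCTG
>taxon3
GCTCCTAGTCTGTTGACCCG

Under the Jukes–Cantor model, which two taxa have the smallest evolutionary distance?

taxon1–taxon2: 5/20 differ, p = 0.250, d = 0.304.
taxon1–taxon3: 8/20 differ, p = 0.400, d = 0.572.
taxon2–taxon3: 4/20 differ, p = 0.200, d = 0.233.
The smallest distance is between taxon2 and taxon3.

taxon2 and taxon3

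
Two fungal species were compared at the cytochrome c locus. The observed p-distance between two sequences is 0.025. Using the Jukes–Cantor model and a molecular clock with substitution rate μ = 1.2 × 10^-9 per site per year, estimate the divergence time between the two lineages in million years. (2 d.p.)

10.59

d = −(3/4) ln(1 − 4p/3) = −0.75 ln(1 − 0.033333) = −0.75 ln(0.966667)
  = −0.75 × (-0.033901) = 0.025426 substitutions/site.
Under a molecular clock d = 2μt, so t = d/(2μ) = 0.025426 / (2 × 1.2 × 10^-9) = 10.59 million years.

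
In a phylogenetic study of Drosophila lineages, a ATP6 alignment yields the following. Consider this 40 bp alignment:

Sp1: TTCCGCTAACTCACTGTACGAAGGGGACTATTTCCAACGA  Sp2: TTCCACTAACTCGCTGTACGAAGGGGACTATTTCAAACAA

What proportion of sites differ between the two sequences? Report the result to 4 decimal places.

0.1000

The sequences differ at 4 of 40 positions (sites 5, 13, 35, 39).
p = 4/40 = 0.1000.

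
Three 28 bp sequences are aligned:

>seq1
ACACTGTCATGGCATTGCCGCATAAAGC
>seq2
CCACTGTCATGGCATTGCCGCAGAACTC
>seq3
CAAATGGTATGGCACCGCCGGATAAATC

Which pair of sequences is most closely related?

seq1 and seq2

seq1–seq2: 4/28 differ, p = 0.143, d = 0.158.
seq1–seq3: 9/28 differ, p = 0.321, d = 0.420.
seq2–seq3: 9/28 differ, p = 0.321, d = 0.420.
The smallest distance is between seq1 and seq2.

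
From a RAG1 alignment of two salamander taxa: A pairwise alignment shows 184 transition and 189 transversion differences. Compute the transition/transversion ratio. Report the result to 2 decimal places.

R = 184/189 = 0.973544… ≈ 0.97 (to 2 d.p.).

0.97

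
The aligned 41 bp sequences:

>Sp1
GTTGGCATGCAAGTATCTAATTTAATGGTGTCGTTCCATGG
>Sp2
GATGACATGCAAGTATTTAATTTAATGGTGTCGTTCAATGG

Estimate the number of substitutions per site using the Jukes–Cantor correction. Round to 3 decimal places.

The sequences differ at 4 of 41 sites (2, 5, 17, 37), so p = 4/41 ≈ 0.097561.
d = −(3/4) ln(1 − 4p/3) = −0.75 ln(1 − 0.130081) = −0.75 ln(0.869919)
  = −0.75 × (-0.139355) = 0.104516 substitutions/site.

0.105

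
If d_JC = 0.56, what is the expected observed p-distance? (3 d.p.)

p = (3/4)(1 − e^(−4d/3)) = 0.75 × (1 − e^(-0.746667)) = 0.75 × (1 − 0.473944) = 0.394542.

0.395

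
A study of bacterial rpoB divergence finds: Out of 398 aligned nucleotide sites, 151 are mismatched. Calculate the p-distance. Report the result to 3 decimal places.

0.379

p = 151/398 = 0.379396… ≈ 0.379 (to 3 d.p.).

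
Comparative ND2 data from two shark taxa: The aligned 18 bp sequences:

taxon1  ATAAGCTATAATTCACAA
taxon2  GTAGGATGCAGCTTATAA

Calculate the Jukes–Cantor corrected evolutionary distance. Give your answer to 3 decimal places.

0.824

The sequences differ at 9 of 18 sites (1, 4, 6, 8, 9, 11, 12, 14, 16), so p = 9/18 = 0.5.
d = −(3/4) ln(1 − 4p/3) = −0.75 ln(1 − 0.666667) = −0.75 ln(0.333333)
  = −0.75 × (-1.098613) = 0.823960 substitutions/site.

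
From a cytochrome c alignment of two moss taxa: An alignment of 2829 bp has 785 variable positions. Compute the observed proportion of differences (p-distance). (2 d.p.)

p = 785/2829 = 0.277483… ≈ 0.28 (to 2 d.p.).

0.28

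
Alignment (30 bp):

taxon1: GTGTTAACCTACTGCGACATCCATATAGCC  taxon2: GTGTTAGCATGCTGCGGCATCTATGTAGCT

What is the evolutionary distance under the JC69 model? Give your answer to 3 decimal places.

0.280

The sequences differ at 7 of 30 sites (7, 9, 11, 17, 22, 25, 30), so p = 7/30 ≈ 0.233333.
d = −(3/4) ln(1 − 4p/3) = −0.75 ln(1 − 0.311111) = −0.75 ln(0.688889)
  = −0.75 × (-0.372675) = 0.279506 substitutions/site.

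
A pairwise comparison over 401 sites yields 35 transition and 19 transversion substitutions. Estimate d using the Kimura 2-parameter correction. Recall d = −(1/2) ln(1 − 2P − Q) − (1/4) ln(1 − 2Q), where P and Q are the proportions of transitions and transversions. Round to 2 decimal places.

0.15

P = 35/401 ≈ 0.087282 and Q = 19/401 ≈ 0.047382.
Under the Kimura two-parameter model, d = −½ ln(1 − 2P − Q) − ¼ ln(1 − 2Q).
1 − 2P − Q = 0.778054, giving −½ ln(0.778054) = 0.125480.
1 − 2Q = 0.905236, giving −¼ ln(0.905236) = 0.024890.
d = 0.125480 + 0.024890 = 0.150370.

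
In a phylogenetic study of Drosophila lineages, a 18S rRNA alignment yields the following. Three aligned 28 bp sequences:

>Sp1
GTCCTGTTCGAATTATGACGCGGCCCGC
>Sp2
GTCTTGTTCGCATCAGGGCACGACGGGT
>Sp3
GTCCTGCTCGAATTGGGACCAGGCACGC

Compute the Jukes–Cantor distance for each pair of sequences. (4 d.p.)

Sp1–Sp2: 10/28 sites differ → p ≈ 0.357143, d = −0.75 ln(1 − 0.476191) = 0.484971 ≈ 0.4850.
Sp1–Sp3: 6/28 sites differ → p ≈ 0.214286, d = −0.75 ln(1 − 0.285715) = 0.252355 ≈ 0.2524.
Sp2–Sp3: 12/28 sites differ → p ≈ 0.428571, d = −0.75 ln(1 − 0.571428) = 0.635472 ≈ 0.6355.

d(Sp1,Sp2) = 0.4850, d(Sp1,Sp3) = 0.2524, d(Sp2,Sp3) = 0.6355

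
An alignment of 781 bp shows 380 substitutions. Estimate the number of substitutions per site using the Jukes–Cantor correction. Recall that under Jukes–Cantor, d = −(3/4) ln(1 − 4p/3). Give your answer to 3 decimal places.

0.785

p = 380/781 ≈ 0.486556.
d = −(3/4) ln(1 − 4p/3) = −0.75 ln(1 − 0.648741) = −0.75 ln(0.351259)
  = −0.75 × (-1.046231) = 0.784673 substitutions/site.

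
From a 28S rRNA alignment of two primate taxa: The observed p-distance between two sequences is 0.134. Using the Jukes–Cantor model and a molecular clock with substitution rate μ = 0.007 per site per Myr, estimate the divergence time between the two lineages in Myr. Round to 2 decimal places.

d = −(3/4) ln(1 − 4p/3) = −0.75 ln(1 − 0.178667) = −0.75 ln(0.821333)
  = −0.75 × (-0.196827) = 0.147620 substitutions/site.
Under a molecular clock d = 2μt, so t = d/(2μ) = 0.147620 / (2 × 0.007) = 10.54 Myr.

10.54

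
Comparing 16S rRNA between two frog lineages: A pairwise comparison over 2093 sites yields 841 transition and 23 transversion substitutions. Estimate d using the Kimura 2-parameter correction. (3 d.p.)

P = 841/2093 ≈ 0.401816 and Q = 23/2093 ≈ 0.010989.
Under the Kimura two-parameter model, d = −½ ln(1 − 2P − Q) − ¼ ln(1 − 2Q).
1 − 2P − Q = 0.185379, giving −½ ln(0.185379) = 0.842676.
1 − 2Q = 0.978022, giving −¼ ln(0.978022) = 0.005556.
d = 0.842676 + 0.005556 = 0.848232.

0.848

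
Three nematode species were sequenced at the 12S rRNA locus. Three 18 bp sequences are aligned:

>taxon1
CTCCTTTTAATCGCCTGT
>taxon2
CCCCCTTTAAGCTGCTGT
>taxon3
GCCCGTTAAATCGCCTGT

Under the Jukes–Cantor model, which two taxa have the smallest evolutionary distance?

taxon1–taxon2: 5/18 differ, p = 0.278, d = 0.347.
taxon1–taxon3: 4/18 differ, p = 0.222, d = 0.264.
taxon2–taxon3: 6/18 differ, p = 0.333, d = 0.441.
The smallest distance is between taxon1 and taxon3.

taxon1 and taxon3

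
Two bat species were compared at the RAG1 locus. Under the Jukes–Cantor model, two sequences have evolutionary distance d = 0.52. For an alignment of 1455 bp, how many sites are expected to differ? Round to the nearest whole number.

546

Invert JC69: p = (3/4)(1 − e^(−4d/3)) = 0.75 × (1 − e^(-0.693333)) = 0.75 × (1 − 0.499907) = 0.375070.
Expected differing sites = pL ≈ 0.375070 × 1455 = 545.72685 ≈ 546.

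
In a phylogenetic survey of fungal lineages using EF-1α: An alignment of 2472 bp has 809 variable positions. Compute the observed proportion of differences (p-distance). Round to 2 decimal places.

p = 809/2472 = 0.327265… ≈ 0.33 (to 2 d.p.).

0.33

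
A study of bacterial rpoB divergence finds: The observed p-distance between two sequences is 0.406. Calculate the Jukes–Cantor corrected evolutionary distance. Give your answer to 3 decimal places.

d = −(3/4) ln(1 − 4p/3) = −0.75 ln(1 − 0.541333) = −0.75 ln(0.458667)
  = −0.75 × (-0.779431) = 0.584573 substitutions/site.

0.585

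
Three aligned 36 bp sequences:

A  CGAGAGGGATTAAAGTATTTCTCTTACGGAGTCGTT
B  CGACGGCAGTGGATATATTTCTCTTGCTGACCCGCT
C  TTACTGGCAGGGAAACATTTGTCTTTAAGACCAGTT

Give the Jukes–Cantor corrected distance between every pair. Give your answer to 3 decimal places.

d(A,B) = 0.548, d(A,C) = 0.745, d(B,C) = 0.608

A–B: 14/36 sites differ → p ≈ 0.388889, d = −0.75 ln(1 − 0.518519) = 0.548166 ≈ 0.548.
A–C: 17/36 sites differ → p ≈ 0.472222, d = −0.75 ln(1 − 0.629629) = 0.744938 ≈ 0.745.
B–C: 15/36 sites differ → p ≈ 0.416667, d = −0.75 ln(1 − 0.555556) = 0.608198 ≈ 0.608.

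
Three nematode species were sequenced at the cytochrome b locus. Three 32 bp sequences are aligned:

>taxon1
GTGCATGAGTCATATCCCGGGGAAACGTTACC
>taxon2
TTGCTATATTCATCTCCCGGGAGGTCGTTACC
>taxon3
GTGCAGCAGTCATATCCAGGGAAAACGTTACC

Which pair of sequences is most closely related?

taxon1–taxon2: 10/32 differ, p = 0.313, d = 0.404.
taxon1–taxon3: 4/32 differ, p = 0.125, d = 0.137.
taxon2–taxon3: 10/32 differ, p = 0.313, d = 0.404.
The smallest distance is between taxon1 and taxon3.

taxon1 and taxon3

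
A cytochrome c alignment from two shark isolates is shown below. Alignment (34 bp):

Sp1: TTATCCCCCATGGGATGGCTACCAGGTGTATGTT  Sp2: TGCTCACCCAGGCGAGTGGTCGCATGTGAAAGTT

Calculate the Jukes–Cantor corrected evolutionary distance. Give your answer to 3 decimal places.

The sequences differ at 13 of 34 sites, so p = 13/34 ≈ 0.382353.
d = −(3/4) ln(1 − 4p/3) = −0.75 ln(1 − 0.509804) = −0.75 ln(0.490196)
  = −0.75 × (-0.712950) = 0.534713 substitutions/site.

0.535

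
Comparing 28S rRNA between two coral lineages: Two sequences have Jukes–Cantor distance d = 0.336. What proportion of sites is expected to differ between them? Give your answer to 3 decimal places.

0.271

p = (3/4)(1 − e^(−4d/3)) = 0.75 × (1 − e^(-0.448)) = 0.75 × (1 − 0.638905) = 0.270821.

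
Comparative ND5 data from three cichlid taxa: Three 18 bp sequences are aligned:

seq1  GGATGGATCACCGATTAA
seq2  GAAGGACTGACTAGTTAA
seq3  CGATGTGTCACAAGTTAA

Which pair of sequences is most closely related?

seq1–seq2: 8/18 differ, p = 0.444, d = 0.673.
seq1–seq3: 6/18 differ, p = 0.333, d = 0.441.
seq2–seq3: 7/18 differ, p = 0.389, d = 0.548.
The smallest distance is between seq1 and seq3.

seq1 and seq3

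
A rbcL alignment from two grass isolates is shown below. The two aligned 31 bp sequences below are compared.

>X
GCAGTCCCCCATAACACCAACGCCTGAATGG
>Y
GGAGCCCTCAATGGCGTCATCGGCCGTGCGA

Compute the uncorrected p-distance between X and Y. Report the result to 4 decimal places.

The sequences differ at 15 of 31 positions.
p = 15/31 = 0.483870… ≈ 0.4839 (to 4 d.p.).

0.4839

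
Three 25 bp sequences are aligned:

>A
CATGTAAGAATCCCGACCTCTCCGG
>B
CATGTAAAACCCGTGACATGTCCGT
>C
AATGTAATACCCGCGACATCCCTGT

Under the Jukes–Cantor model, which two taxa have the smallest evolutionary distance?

A–B: 8/25 differ, p = 0.320, d = 0.417.
A–C: 9/25 differ, p = 0.360, d = 0.490.
B–C: 6/25 differ, p = 0.240, d = 0.289.
The smallest distance is between B and C.

B and C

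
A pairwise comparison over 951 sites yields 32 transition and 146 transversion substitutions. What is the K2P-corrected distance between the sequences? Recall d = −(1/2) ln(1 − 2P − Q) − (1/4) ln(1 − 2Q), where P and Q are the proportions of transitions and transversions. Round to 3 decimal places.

P = 32/951 ≈ 0.033649 and Q = 146/951 ≈ 0.153523.
Under the Kimura two-parameter model, d = −½ ln(1 − 2P − Q) − ¼ ln(1 − 2Q).
1 − 2P − Q = 0.779179, giving −½ ln(0.779179) = 0.124757.
1 − 2Q = 0.692954, giving −¼ ln(0.692954) = 0.091698.
d = 0.124757 + 0.091698 = 0.216455.

0.216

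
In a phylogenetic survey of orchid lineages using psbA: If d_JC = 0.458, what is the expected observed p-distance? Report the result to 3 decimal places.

p = (3/4)(1 − e^(−4d/3)) = 0.75 × (1 − e^(-0.610667)) = 0.75 × (1 − 0.542989) = 0.342758.

0.343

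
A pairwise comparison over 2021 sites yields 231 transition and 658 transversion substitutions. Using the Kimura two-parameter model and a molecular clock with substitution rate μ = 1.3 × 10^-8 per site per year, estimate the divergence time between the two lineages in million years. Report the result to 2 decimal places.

P = 231/2021 ≈ 0.1143 and Q = 658/2021 ≈ 0.325581.
Under the Kimura two-parameter model, d = −½ ln(1 − 2P − Q) − ¼ ln(1 − 2Q).
1 − 2P − Q = 0.445819, giving −½ ln(0.445819) = 0.403921.
1 − 2Q = 0.348838, giving −¼ ln(0.348838) = 0.263287.
d = 0.403921 + 0.263287 = 0.667208.
Under a molecular clock d = 2μt, so t = d/(2μ) = 0.667208 / (2 × 1.3 × 10^-8) = 25.66 million years.

25.66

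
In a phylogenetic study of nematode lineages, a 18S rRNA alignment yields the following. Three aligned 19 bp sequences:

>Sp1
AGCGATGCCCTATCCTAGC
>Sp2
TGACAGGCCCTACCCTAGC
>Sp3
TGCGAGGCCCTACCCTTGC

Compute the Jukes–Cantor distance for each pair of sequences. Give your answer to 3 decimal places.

d(Sp1,Sp2) = 0.324, d(Sp1,Sp3) = 0.247, d(Sp2,Sp3) = 0.177

Sp1–Sp2: 5/19 sites differ → p ≈ 0.263158, d = −0.75 ln(1 − 0.350877) = 0.324100 ≈ 0.324.
Sp1–Sp3: 4/19 sites differ → p ≈ 0.210526, d = −0.75 ln(1 − 0.280701) = 0.247109 ≈ 0.247.
Sp2–Sp3: 3/19 sites differ → p ≈ 0.157895, d = −0.75 ln(1 − 0.210527) = 0.177292 ≈ 0.177.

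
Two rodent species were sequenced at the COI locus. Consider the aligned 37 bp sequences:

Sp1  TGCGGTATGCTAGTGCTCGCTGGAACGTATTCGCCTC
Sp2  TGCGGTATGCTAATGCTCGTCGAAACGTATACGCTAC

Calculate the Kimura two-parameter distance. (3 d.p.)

Of 37 sites, 5 differences are transitions and 2 are transversions, so P = 5/37 ≈ 0.135135 and Q = 2/37 ≈ 0.054054.
Under the Kimura two-parameter model, d = −½ ln(1 − 2P − Q) − ¼ ln(1 − 2Q).
1 − 2P − Q = 0.675676, giving −½ ln(0.675676) = 0.196021.
1 − 2Q = 0.891892, giving −¼ ln(0.891892) = 0.028603.
d = 0.196021 + 0.028603 = 0.224624.

0.225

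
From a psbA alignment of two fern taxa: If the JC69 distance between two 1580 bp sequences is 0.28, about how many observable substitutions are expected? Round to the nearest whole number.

Invert JC69: p = (3/4)(1 − e^(−4d/3)) = 0.75 × (1 − e^(-0.373333)) = 0.75 × (1 − 0.688436) = 0.233673.
Expected differing sites = pL ≈ 0.233673 × 1580 = 369.20334 ≈ 369.

369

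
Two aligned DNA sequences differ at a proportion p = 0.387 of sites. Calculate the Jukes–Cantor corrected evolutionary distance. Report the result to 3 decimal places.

0.544

d = −(3/4) ln(1 − 4p/3) = −0.75 ln(1 − 0.516) = −0.75 ln(0.484)
  = −0.75 × (-0.725670) = 0.544253 substitutions/site.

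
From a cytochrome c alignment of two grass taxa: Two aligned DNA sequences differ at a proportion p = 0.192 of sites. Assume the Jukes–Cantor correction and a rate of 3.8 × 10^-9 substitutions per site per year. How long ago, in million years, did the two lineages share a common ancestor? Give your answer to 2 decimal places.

d = −(3/4) ln(1 − 4p/3) = −0.75 ln(1 − 0.256) = −0.75 ln(0.744)
  = −0.75 × (-0.295714) = 0.221786 substitutions/site.
Under a molecular clock d = 2μt, so t = d/(2μ) = 0.221786 / (2 × 3.8 × 10^-9) = 29.18 million years.

29.18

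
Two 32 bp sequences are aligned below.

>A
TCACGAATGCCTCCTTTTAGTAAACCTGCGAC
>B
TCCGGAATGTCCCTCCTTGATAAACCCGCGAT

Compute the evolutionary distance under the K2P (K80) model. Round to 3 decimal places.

0.524

Of 32 sites, 9 differences are transitions and 2 are transversions, so P = 9/32 = 0.28125 and Q = 2/32 = 0.0625.
Under the Kimura two-parameter model, d = −½ ln(1 − 2P − Q) − ¼ ln(1 − 2Q).
1 − 2P − Q = 0.375, giving −½ ln(0.375) = 0.490415.
1 − 2Q = 0.875, giving −¼ ln(0.875) = 0.033383.
d = 0.490415 + 0.033383 = 0.523798.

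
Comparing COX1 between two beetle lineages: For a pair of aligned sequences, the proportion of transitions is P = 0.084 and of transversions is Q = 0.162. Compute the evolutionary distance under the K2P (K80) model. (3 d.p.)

0.298

Under the Kimura two-parameter model, d = −½ ln(1 − 2P − Q) − ¼ ln(1 − 2Q).
1 − 2P − Q = 0.67, giving −½ ln(0.67) = 0.200239.
1 − 2Q = 0.676, giving −¼ ln(0.676) = 0.097891.
d = 0.200239 + 0.097891 = 0.298130.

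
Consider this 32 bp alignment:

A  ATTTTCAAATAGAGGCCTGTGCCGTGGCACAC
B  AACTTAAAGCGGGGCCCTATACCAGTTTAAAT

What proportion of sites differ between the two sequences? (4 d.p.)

0.5313

The sequences differ at 17 of 32 positions.
p = 17/32 = 0.53125 ≈ 0.5313 (to 4 d.p.).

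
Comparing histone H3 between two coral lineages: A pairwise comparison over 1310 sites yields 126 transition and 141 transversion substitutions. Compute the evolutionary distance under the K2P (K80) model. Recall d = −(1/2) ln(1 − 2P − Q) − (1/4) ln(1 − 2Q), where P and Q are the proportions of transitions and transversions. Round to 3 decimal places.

0.239

P = 126/1310 ≈ 0.096183 and Q = 141/1310 ≈ 0.107634.
Under the Kimura two-parameter model, d = −½ ln(1 − 2P − Q) − ¼ ln(1 − 2Q).
1 − 2P − Q = 0.7, giving −½ ln(0.7) = 0.178337.
1 − 2Q = 0.784732, giving −¼ ln(0.784732) = 0.060603.
d = 0.178337 + 0.060603 = 0.238940.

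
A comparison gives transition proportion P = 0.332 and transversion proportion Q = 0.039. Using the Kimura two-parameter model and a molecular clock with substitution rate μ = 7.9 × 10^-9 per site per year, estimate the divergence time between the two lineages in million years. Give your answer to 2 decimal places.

39.70

Under the Kimura two-parameter model, d = −½ ln(1 − 2P − Q) − ¼ ln(1 − 2Q).
1 − 2P − Q = 0.297, giving −½ ln(0.297) = 0.607012.
1 − 2Q = 0.922, giving −¼ ln(0.922) = 0.020303.
d = 0.607012 + 0.020303 = 0.627315.
Under a molecular clock d = 2μt, so t = d/(2μ) = 0.627315 / (2 × 7.9 × 10^-9) = 39.70 million years.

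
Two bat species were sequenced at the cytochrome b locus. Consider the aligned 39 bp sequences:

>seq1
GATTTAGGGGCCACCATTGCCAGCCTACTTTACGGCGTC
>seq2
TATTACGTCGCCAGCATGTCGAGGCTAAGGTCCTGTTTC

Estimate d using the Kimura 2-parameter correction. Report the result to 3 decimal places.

Of 39 sites, 1 differences are transitions and 16 are transversions, so P = 1/39 ≈ 0.025641 and Q = 16/39 ≈ 0.410256.
Under the Kimura two-parameter model, d = −½ ln(1 − 2P − Q) − ¼ ln(1 − 2Q).
1 − 2P − Q = 0.538462, giving −½ ln(0.538462) = 0.309519.
1 − 2Q = 0.179488, giving −¼ ln(0.179488) = 0.429412.
d = 0.309519 + 0.429412 = 0.738931.

0.739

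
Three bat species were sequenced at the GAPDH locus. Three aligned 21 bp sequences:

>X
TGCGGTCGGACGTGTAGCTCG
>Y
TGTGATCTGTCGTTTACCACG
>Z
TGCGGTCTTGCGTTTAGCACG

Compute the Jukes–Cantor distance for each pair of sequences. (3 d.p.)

d(X,Y) = 0.441, d(X,Z) = 0.286, d(Y,Z) = 0.286

X–Y: 7/21 sites differ → p ≈ 0.333333, d = −0.75 ln(1 − 0.444444) = 0.440839 ≈ 0.441.
X–Z: 5/21 sites differ → p ≈ 0.238095, d = −0.75 ln(1 − 0.31746) = 0.286451 ≈ 0.286.
Y–Z: 5/21 sites differ → p ≈ 0.238095, d = −0.75 ln(1 − 0.31746) = 0.286451 ≈ 0.286.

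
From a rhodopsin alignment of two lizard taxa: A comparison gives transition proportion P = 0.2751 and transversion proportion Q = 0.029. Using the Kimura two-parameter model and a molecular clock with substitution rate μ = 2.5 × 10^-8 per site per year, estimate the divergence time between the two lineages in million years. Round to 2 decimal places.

8.95

Under the Kimura two-parameter model, d = −½ ln(1 − 2P − Q) − ¼ ln(1 − 2Q).
1 − 2P − Q = 0.4208, giving −½ ln(0.4208) = 0.432799.
1 − 2Q = 0.942, giving −¼ ln(0.942) = 0.014938.
d = 0.432799 + 0.014938 = 0.447737.
Under a molecular clock d = 2μt, so t = d/(2μ) = 0.447737 / (2 × 2.5 × 10^-8) = 8.95 million years.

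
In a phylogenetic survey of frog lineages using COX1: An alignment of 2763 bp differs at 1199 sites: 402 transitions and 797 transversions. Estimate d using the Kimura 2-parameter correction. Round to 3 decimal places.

0.648

P = 402/2763 ≈ 0.145494 and Q = 797/2763 ≈ 0.288455.
Under the Kimura two-parameter model, d = −½ ln(1 − 2P − Q) − ¼ ln(1 − 2Q).
1 − 2P − Q = 0.420557, giving −½ ln(0.420557) = 0.433088.
1 − 2Q = 0.42309, giving −¼ ln(0.42309) = 0.215043.
d = 0.433088 + 0.215043 = 0.648131.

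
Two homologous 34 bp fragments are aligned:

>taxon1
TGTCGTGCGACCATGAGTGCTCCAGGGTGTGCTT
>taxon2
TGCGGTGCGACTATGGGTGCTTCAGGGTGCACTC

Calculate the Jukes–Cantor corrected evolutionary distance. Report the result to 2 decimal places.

The sequences differ at 8 of 34 sites (3, 4, 12, 16, 22, 30, 31, 34), so p = 8/34 ≈ 0.235294.
d = −(3/4) ln(1 − 4p/3) = −0.75 ln(1 − 0.313725) = −0.75 ln(0.686275)
  = −0.75 × (-0.376477) = 0.282358 substitutions/site.

0.28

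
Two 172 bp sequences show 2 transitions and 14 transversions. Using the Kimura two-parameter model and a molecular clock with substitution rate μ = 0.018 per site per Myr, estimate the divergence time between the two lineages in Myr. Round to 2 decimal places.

P = 2/172 ≈ 0.011628 and Q = 14/172 ≈ 0.081395.
Under the Kimura two-parameter model, d = −½ ln(1 − 2P − Q) − ¼ ln(1 − 2Q).
1 − 2P − Q = 0.895349, giving −½ ln(0.895349) = 0.055271.
1 − 2Q = 0.83721, giving −¼ ln(0.83721) = 0.044420.
d = 0.055271 + 0.044420 = 0.099691.
Under a molecular clock d = 2μt, so t = d/(2μ) = 0.099691 / (2 × 0.018) = 2.77 Myr.

2.77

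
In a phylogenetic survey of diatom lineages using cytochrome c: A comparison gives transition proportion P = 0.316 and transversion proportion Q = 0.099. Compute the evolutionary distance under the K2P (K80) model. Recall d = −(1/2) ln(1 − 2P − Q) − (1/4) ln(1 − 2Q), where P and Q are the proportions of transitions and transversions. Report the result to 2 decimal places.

Under the Kimura two-parameter model, d = −½ ln(1 − 2P − Q) − ¼ ln(1 − 2Q).
1 − 2P − Q = 0.269, giving −½ ln(0.269) = 0.656522.
1 − 2Q = 0.802, giving −¼ ln(0.802) = 0.055162.
d = 0.656522 + 0.055162 = 0.711684.

0.71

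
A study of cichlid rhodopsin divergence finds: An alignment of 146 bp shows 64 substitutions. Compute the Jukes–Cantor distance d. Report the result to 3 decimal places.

0.659

p = 64/146 ≈ 0.438356.
d = −(3/4) ln(1 − 4p/3) = −0.75 ln(1 − 0.584475) = −0.75 ln(0.415525)
  = −0.75 × (-0.878212) = 0.658659 substitutions/site.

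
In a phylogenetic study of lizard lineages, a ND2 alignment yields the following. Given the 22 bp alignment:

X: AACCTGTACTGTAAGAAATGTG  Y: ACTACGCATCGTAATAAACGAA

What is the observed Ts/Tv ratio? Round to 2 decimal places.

Transitions are A↔G and C↔T; transversions are all other mismatches.
Transitions: 7. Transversions: 4.
R = 7/4 = 1.75.

1.75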